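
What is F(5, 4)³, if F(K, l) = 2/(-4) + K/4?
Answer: 27/64 ≈ 0.42188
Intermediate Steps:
F(K, l) = -½ + K/4 (F(K, l) = 2*(-¼) + K*(¼) = -½ + K/4)
F(5, 4)³ = (-½ + (¼)*5)³ = (-½ + 5/4)³ = (¾)³ = 27/64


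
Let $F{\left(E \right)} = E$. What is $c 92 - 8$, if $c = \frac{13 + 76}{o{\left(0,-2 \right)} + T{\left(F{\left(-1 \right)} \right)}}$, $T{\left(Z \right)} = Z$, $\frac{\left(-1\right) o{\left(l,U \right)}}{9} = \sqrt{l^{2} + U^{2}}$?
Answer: $- \frac{8340}{19} \approx -438.95$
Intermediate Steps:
$o{\left(l,U \right)} = - 9 \sqrt{U^{2} + l^{2}}$ ($o{\left(l,U \right)} = - 9 \sqrt{l^{2} + U^{2}} = - 9 \sqrt{U^{2} + l^{2}}$)
$c = - \frac{89}{19}$ ($c = \frac{13 + 76}{- 9 \sqrt{\left(-2\right)^{2} + 0^{2}} - 1} = \frac{89}{- 9 \sqrt{4 + 0} - 1} = \frac{89}{- 9 \sqrt{4} - 1} = \frac{89}{\left(-9\right) 2 - 1} = \frac{89}{-18 - 1} = \frac{89}{-19} = 89 \left(- \frac{1}{19}\right) = - \frac{89}{19} \approx -4.6842$)
$c 92 - 8 = \left(- \frac{89}{19}\right) 92 - 8 = - \frac{8188}{19} - 8 = - \frac{8340}{19}$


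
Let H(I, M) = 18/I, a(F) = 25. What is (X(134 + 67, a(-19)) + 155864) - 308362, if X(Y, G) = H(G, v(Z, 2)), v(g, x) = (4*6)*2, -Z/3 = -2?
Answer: -3812432/25 ≈ -1.5250e+5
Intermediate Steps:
Z = 6 (Z = -3*(-2) = 6)
v(g, x) = 48 (v(g, x) = 24*2 = 48)
X(Y, G) = 18/G
(X(134 + 67, a(-19)) + 155864) - 308362 = (18/25 + 155864) - 308362 = 3896618/25 - 308362 = -3812432/25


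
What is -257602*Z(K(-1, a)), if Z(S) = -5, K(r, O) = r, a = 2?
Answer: 1288010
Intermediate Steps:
-257602*Z(K(-1, a)) = -257602*(-5) = -13558*(-95) = 1288010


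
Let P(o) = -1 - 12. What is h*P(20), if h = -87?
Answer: 1131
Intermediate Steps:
P(o) = -13
h*P(20) = -87*(-13) = 1131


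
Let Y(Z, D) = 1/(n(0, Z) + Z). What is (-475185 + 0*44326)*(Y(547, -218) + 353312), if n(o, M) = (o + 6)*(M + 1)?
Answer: -128770527701277/767 ≈ -1.6789e+11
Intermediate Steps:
n(o, M) = (1 + M)*(6 + o) (n(o, M) = (6 + o)*(1 + M) = (1 + M)*(6 + o))
Y(Z, D) = 1/(6 + 7*Z) (Y(Z, D) = 1/((6 + 0 + 6*Z + Z*0) + Z) = 1/((6 + 0 + 6*Z + 0) + Z) = 1/((6 + 6*Z) + Z) = 1/(6 + 7*Z))
(-475185 + 0*44326)*(Y(547, -218) + 353312) = (-475185 + 0*44326)*(1/(6 + 7*547) + 353312) = (-475185 + 0)*(1/(6 + 3829) + 353312) = -475185*(1/3835 + 353312) = -475185*1354951521/3835 = -128770527701277/767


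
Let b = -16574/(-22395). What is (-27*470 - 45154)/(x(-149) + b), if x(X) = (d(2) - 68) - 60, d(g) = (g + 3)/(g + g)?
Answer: 5181665520/11287969 ≈ 459.04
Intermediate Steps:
d(g) = (3 + g)/(2*g) (d(g) = (3 + g)/((2*g)) = (3 + g)*(1/(2*g)) = (3 + g)/(2*g))
x(X) = -507/4 (x(X) = ((½)*(3 + 2)/2 - 68) - 60 = ((½)*(½)*5 - 68) - 60 = (5/4 - 68) - 60 = -267/4 - 60 = -507/4)
b = 16574/22395 (b = -16574*(-1/22395) = 16574/22395 ≈ 0.74008)
(-27*470 - 45154)/(x(-149) + b) = (-27*470 - 45154)/(-507/4 + 16574/22395) = (-12690 - 45154)/(-11287969/89580) = -57844*(-89580/11287969) = 5181665520/11287969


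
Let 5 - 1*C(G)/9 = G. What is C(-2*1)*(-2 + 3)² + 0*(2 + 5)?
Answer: 63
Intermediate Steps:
C(G) = 45 - 9*G
C(-2*1)*(-2 + 3)² + 0*(2 + 5) = (45 - (-18))*(-2 + 3)² + 0*(2 + 5) = (45 - 9*(-2))*1² + 0*7 = (45 + 18)*1 + 0 = 63*1 + 0 = 63 + 0 = 63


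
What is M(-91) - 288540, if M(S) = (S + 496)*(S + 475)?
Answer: -133020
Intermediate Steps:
M(S) = (475 + S)*(496 + S) (M(S) = (496 + S)*(475 + S) = (475 + S)*(496 + S))
M(-91) - 288540 = (235600 + (-91)² + 971*(-91)) - 288540 = (235600 + 8281 - 88361) - 288540 = 155520 - 288540 = -133020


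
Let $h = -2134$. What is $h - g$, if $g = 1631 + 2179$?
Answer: $-5944$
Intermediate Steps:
$g = 3810$
$h - g = -2134 - 3810 = -5944$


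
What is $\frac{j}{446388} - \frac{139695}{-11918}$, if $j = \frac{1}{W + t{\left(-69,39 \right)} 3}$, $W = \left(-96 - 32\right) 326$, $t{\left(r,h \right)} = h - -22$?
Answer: $\frac{1295335120801391}{110510783992140} \approx 11.721$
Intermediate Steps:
$t{\left(r,h \right)} = 22 + h$ ($t{\left(r,h \right)} = h + 22 = 22 + h$)
$W = -41728$ ($W = \left(-128\right) 326 = -41728$)
$j = - \frac{1}{41545}$ ($j = \frac{1}{-41728 + \left(22 + 39\right) 3} = \frac{1}{-41728 + 61 \cdot 3} = \frac{1}{-41728 + 183} = \frac{1}{-41545} = - \frac{1}{41545} \approx -2.407 \cdot 10^{-5}$)
$\frac{j}{446388} - \frac{139695}{-11918} = - \frac{1}{41545 \cdot 446388} - \frac{139695}{-11918} = \left(- \frac{1}{41545}\right) \frac{1}{446388} - - \frac{139695}{11918} = - \frac{1}{18545189460} + \frac{139695}{11918} = \frac{1295335120801391}{110510783992140}$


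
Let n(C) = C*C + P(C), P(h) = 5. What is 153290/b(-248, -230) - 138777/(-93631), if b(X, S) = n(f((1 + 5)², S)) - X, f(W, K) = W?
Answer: 14567661563/145034419 ≈ 100.44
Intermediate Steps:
n(C) = 5 + C² (n(C) = C*C + 5 = C² + 5 = 5 + C²)
b(X, S) = 1301 - X (b(X, S) = (5 + ((1 + 5)²)²) - X = (5 + (6²)²) - X = (5 + 36²) - X = (5 + 1296) - X = 1301 - X)
153290/b(-248, -230) - 138777/(-93631) = 153290/(1301 - 1*(-248)) - 138777/(-93631) = 153290/(1301 + 248) - 138777*(-1/93631) = 153290/1549 + 138777/93631 = 14567661563/145034419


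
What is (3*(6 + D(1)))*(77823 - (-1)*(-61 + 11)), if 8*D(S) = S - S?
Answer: 1399914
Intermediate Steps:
D(S) = 0 (D(S) = (S - S)/8 = (⅛)*0 = 0)
(3*(6 + D(1)))*(77823 - (-1)*(-61 + 11)) = (3*(6 + 0))*(77823 - (-1)*(-61 + 11)) = (3*6)*(77823 - (-1)*(-50)) = 18*(77823 - 1*50) = 18*(77823 - 50) = 18*77773 = 1399914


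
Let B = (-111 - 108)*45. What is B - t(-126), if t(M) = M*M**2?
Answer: 1990521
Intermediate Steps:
t(M) = M**3
B = -9855 (B = -219*45 = -9855)
B - t(-126) = -9855 - 1*(-126)**3 = -9855 - 1*(-2000376) = -9855 + 2000376 = 1990521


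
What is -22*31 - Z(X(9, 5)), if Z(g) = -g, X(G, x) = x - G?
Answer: -686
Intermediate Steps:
-22*31 - Z(X(9, 5)) = -22*31 - (-1)*(5 - 1*9) = -682 - (-1)*(5 - 9) = -682 - (-1)*(-4) = -682 - 1*4 = -682 - 4 = -686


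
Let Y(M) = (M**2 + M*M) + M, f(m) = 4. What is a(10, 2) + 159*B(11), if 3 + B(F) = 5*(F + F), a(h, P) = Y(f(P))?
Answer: 17049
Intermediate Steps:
Y(M) = M + 2*M**2 (Y(M) = (M**2 + M**2) + M = 2*M**2 + M = M + 2*M**2)
a(h, P) = 36 (a(h, P) = 4*(1 + 2*4) = 4*(1 + 8) = 4*9 = 36)
B(F) = -3 + 10*F (B(F) = -3 + 5*(F + F) = -3 + 5*(2*F) = -3 + 10*F)
a(10, 2) + 159*B(11) = 36 + 159*(-3 + 10*11) = 36 + 159*(-3 + 110) = 36 + 159*107 = 36 + 17013 = 17049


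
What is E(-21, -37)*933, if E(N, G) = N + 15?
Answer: -5598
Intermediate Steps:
E(N, G) = 15 + N
E(-21, -37)*933 = (15 - 21)*933 = -6*933 = -5598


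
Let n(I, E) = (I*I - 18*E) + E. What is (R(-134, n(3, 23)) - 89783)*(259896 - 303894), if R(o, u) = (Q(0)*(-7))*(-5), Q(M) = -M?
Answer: 3950272434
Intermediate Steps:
n(I, E) = I² - 17*E (n(I, E) = (I² - 18*E) + E = I² - 17*E)
R(o, u) = 0 (R(o, u) = (-1*0*(-7))*(-5) = (0*(-7))*(-5) = 0*(-5) = 0)
(R(-134, n(3, 23)) - 89783)*(259896 - 303894) = (0 - 89783)*(259896 - 303894) = -89783*(-43998) = 3950272434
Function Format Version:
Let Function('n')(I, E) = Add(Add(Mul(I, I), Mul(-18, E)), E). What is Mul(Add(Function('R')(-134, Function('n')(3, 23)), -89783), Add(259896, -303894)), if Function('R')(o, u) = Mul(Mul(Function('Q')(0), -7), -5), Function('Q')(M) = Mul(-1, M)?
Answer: 3950272434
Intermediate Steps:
Function('n')(I, E) = Add(Pow(I, 2), Mul(-17, E)) (Function('n')(I, E) = Add(Add(Pow(I, 2), Mul(-18, E)), E) = Add(Pow(I, 2), Mul(-17, E)))
Function('R')(o, u) = 0 (Function('R')(o, u) = Mul(Mul(Mul(-1, 0), -7), -5) = Mul(Mul(0, -7), -5) = Mul(0, -5) = 0)
Mul(Add(Function('R')(-134, Function('n')(3, 23)), -89783), Add(259896, -303894)) = Mul(Add(0, -89783), Add(259896, -303894)) = Mul(-89783, -43998) = 3950272434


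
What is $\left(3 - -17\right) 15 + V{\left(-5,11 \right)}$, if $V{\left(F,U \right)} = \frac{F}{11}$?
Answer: $\frac{3295}{11} \approx 299.55$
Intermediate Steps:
$V{\left(F,U \right)} = \frac{F}{11}$ ($V{\left(F,U \right)} = F \frac{1}{11} = \frac{F}{11}$)
$\left(3 - -17\right) 15 + V{\left(-5,11 \right)} = \left(3 - -17\right) 15 + \frac{1}{11} \left(-5\right) = \left(3 + 17\right) 15 - \frac{5}{11} = 20 \cdot 15 - \frac{5}{11} = 300 - \frac{5}{11} = \frac{3295}{11}$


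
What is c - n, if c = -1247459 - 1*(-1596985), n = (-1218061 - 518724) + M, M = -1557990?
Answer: 3644301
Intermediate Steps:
n = -3294775 (n = (-1218061 - 518724) - 1557990 = -1736785 - 1557990 = -3294775)
c = 349526 (c = -1247459 + 1596985 = 349526)
c - n = 349526 - 1*(-3294775) = 349526 + 3294775 = 3644301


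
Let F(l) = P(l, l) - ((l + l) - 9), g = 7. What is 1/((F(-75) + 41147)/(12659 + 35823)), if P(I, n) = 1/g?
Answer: 339374/289143 ≈ 1.1737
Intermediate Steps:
P(I, n) = 1/7
F(l) = 64/7 - 2*l (F(l) = 1/7 - ((l + l) - 9) = 1/7 - (2*l - 9) = 1/7 - (-9 + 2*l) = 1/7 + (9 - 2*l) = 64/7 - 2*l)
1/((F(-75) + 41147)/(12659 + 35823)) = 1/(((64/7 - 2*(-75)) + 41147)/(12659 + 35823)) = 1/(((64/7 + 150) + 41147)/48482) = 1/((1114/7 + 41147)*(1/48482)) = 1/((289143/7)*(1/48482)) = 1/(289143/339374) = 339374/289143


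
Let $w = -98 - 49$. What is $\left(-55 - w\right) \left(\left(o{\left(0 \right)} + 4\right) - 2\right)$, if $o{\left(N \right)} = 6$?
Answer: $736$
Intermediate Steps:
$w = -147$
$\left(-55 - w\right) \left(\left(o{\left(0 \right)} + 4\right) - 2\right) = \left(-55 - -147\right) \left(\left(6 + 4\right) - 2\right) = \left(-55 + 147\right) \left(10 - 2\right) = 92 \cdot 8 = 736$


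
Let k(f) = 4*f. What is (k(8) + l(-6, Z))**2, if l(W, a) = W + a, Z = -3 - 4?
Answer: 361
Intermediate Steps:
Z = -7
(k(8) + l(-6, Z))**2 = (4*8 + (-6 - 7))**2 = (32 - 13)**2 = 19**2 = 361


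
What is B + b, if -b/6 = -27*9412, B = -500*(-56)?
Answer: 1552744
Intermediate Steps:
B = 28000
b = 1524744 (b = -(-162)*9412 = -6*(-254124) = 1524744)
B + b = 28000 + 1524744 = 1552744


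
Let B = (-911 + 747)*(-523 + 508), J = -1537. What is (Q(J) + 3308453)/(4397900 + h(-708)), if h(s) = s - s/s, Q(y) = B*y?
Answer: -472567/4397191 ≈ -0.10747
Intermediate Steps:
B = 2460 (B = -164*(-15) = 2460)
Q(y) = 2460*y
h(s) = -1 + s (h(s) = s - 1*1 = s - 1 = -1 + s)
(Q(J) + 3308453)/(4397900 + h(-708)) = (2460*(-1537) + 3308453)/(4397900 + (-1 - 708)) = (-3781020 + 3308453)/(4397900 - 709) = -472567/4397191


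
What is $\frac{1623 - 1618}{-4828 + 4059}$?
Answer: $- \frac{5}{769} \approx -0.006502$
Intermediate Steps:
$\frac{1623 - 1618}{-4828 + 4059} = \frac{5}{-769} = 5 \left(- \frac{1}{769}\right) = - \frac{5}{769}$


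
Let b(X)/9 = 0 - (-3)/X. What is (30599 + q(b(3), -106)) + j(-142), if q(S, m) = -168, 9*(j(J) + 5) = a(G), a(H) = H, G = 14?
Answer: 273848/9 ≈ 30428.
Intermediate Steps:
j(J) = -31/9 (j(J) = -5 + (⅑)*14 = -5 + 14/9 = -31/9)
b(X) = 27/X (b(X) = 9*(0 - (-3)/X) = 9*(0 + 3/X) = 9*(3/X) = 27/X)
(30599 + q(b(3), -106)) + j(-142) = (30599 - 168) - 31/9 = 30431 - 31/9 = 273848/9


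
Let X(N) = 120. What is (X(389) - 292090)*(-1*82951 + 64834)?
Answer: 5289620490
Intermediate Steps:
(X(389) - 292090)*(-1*82951 + 64834) = (120 - 292090)*(-1*82951 + 64834) = -291970*(-82951 + 64834) = -291970*(-18117) = 5289620490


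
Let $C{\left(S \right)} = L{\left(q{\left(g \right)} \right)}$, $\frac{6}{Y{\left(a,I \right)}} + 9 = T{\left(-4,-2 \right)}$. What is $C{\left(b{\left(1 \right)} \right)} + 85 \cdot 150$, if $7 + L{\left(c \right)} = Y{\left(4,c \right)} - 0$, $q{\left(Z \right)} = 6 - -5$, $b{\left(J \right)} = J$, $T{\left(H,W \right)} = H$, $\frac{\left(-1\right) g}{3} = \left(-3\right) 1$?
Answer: $\frac{165653}{13} \approx 12743.0$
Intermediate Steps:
$g = 9$ ($g = - 3 \left(\left(-3\right) 1\right) = \left(-3\right) \left(-3\right) = 9$)
$Y{\left(a,I \right)} = - \frac{6}{13}$ ($Y{\left(a,I \right)} = \frac{6}{-9 - 4} = \frac{6}{-13} = 6 \left(- \frac{1}{13}\right) = - \frac{6}{13}$)
$q{\left(Z \right)} = 11$ ($q{\left(Z \right)} = 6 + 5 = 11$)
$L{\left(c \right)} = - \frac{97}{13}$ ($L{\left(c \right)} = -7 - \frac{6}{13} = - \frac{97}{13}$)
$C{\left(S \right)} = - \frac{97}{13}$
$C{\left(b{\left(1 \right)} \right)} + 85 \cdot 150 = - \frac{97}{13} + 85 \cdot 150 = - \frac{97}{13} + 12750 = \frac{165653}{13}$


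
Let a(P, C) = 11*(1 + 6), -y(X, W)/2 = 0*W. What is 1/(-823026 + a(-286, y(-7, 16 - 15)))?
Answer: -1/822949 ≈ -1.2151e-6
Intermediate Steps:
y(X, W) = 0 (y(X, W) = -0*W = -2*0 = 0)
a(P, C) = 77 (a(P, C) = 11*7 = 77)
1/(-823026 + a(-286, y(-7, 16 - 15))) = 1/(-823026 + 77) = 1/(-822949) = -1/822949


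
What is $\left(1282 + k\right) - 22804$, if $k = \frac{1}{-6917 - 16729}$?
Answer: $- \frac{508909213}{23646} \approx -21522.0$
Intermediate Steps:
$k = - \frac{1}{23646}$ ($k = \frac{1}{-23646} = - \frac{1}{23646} \approx -4.229 \cdot 10^{-5}$)
$\left(1282 + k\right) - 22804 = \left(1282 - \frac{1}{23646}\right) - 22804 = \frac{30314171}{23646} - 22804 = - \frac{508909213}{23646}$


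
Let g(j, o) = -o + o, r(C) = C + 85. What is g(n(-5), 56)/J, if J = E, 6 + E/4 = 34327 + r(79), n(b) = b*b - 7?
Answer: 0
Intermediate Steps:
r(C) = 85 + C
n(b) = -7 + b**2 (n(b) = b**2 - 7 = -7 + b**2)
g(j, o) = 0
E = 137940 (E = -24 + 4*(34327 + (85 + 79)) = -24 + 4*(34327 + 164) = -24 + 4*34491 = -24 + 137964 = 137940)
J = 137940
g(n(-5), 56)/J = 0/137940 = 0*(1/137940) = 0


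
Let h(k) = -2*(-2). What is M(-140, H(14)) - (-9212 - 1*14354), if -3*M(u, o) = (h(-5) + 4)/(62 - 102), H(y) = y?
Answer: 353491/15 ≈ 23566.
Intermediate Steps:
h(k) = 4
M(u, o) = 1/15 (M(u, o) = -(4 + 4)/(3*(62 - 102)) = -8/(3*(-40)) = -8*(-1)/(3*40) = -⅓*(-⅕) = 1/15)
M(-140, H(14)) - (-9212 - 1*14354) = 1/15 - (-9212 - 1*14354) = 1/15 - (-9212 - 14354) = 1/15 - 1*(-23566) = 1/15 + 23566 = 353491/15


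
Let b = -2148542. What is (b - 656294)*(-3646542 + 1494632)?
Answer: 6035754636760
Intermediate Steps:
(b - 656294)*(-3646542 + 1494632) = (-2148542 - 656294)*(-3646542 + 1494632) = -2804836*(-2151910) = 6035754636760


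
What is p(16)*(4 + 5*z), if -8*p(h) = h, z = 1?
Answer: -18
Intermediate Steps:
p(h) = -h/8
p(16)*(4 + 5*z) = (-⅛*16)*(4 + 5*1) = -2*(4 + 5) = -2*9 = -18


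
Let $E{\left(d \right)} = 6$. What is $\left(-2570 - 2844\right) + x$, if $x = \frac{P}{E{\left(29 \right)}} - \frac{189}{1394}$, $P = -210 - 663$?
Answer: $- \frac{3875066}{697} \approx -5559.6$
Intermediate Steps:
$P = -873$ ($P = -210 - 663 = -873$)
$x = - \frac{101508}{697}$ ($x = - \frac{873}{6} - \frac{189}{1394} = \left(-873\right) \frac{1}{6} - \frac{189}{1394} = - \frac{291}{2} - \frac{189}{1394} = - \frac{101508}{697} \approx -145.64$)
$\left(-2570 - 2844\right) + x = \left(-2570 - 2844\right) - \frac{101508}{697} = -5414 - \frac{101508}{697} = - \frac{3875066}{697}$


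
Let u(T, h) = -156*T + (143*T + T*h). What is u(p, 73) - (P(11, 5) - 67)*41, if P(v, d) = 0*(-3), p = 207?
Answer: 15167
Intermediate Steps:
P(v, d) = 0
u(T, h) = -13*T + T*h
u(p, 73) - (P(11, 5) - 67)*41 = 207*(-13 + 73) - (0 - 67)*41 = 207*60 - (-67)*41 = 12420 - 1*(-2747) = 12420 + 2747 = 15167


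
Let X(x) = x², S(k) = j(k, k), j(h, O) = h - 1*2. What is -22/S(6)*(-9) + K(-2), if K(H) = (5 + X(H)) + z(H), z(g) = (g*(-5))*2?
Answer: 157/2 ≈ 78.500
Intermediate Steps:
j(h, O) = -2 + h (j(h, O) = h - 2 = -2 + h)
z(g) = -10*g (z(g) = -5*g*2 = -10*g)
S(k) = -2 + k
K(H) = 5 + H² - 10*H (K(H) = (5 + H²) - 10*H = 5 + H² - 10*H)
-22/S(6)*(-9) + K(-2) = -22/(-2 + 6)*(-9) + (5 + (-2)² - 10*(-2)) = -22/4*(-9) + (5 + 4 + 20) = -22*¼*(-9) + 29 = -11/2*(-9) + 29 = 99/2 + 29 = 157/2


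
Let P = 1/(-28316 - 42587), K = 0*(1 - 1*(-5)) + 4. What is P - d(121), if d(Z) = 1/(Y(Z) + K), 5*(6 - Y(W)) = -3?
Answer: -354568/3757859 ≈ -0.094354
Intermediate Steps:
Y(W) = 33/5 (Y(W) = 6 - 1/5*(-3) = 6 + 3/5 = 33/5)
K = 4 (K = 0*(1 + 5) + 4 = 0*6 + 4 = 0 + 4 = 4)
d(Z) = 5/53 (d(Z) = 1/(33/5 + 4) = 1/(53/5) = 5/53)
P = -1/70903 (P = 1/(-70903) = -1/70903 ≈ -1.4104e-5)
P - d(121) = -1/70903 - 1*5/53 = -1/70903 - 5/53 = -354568/3757859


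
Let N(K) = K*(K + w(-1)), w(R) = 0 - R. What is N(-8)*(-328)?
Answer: -18368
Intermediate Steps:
w(R) = -R
N(K) = K*(1 + K) (N(K) = K*(K - 1*(-1)) = K*(K + 1) = K*(1 + K))
N(-8)*(-328) = -8*(1 - 8)*(-328) = -8*(-7)*(-328) = 56*(-328) = -18368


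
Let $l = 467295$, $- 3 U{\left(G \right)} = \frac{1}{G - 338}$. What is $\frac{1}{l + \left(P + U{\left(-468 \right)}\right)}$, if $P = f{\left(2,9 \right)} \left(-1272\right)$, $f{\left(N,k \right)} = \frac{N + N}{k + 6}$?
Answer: $\frac{12090}{5645495627} \approx 2.1415 \cdot 10^{-6}$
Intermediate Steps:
$f{\left(N,k \right)} = \frac{2 N}{6 + k}$
$U{\left(G \right)} = - \frac{1}{3 \left(-338 + G\right)}$ ($U{\left(G \right)} = - \frac{1}{3 \left(G - 338\right)} = - \frac{1}{3 \left(-338 + G\right)}$)
$P = - \frac{1696}{5}$ ($P = 2 \cdot 2 \frac{1}{6 + 9} \left(-1272\right) = 2 \cdot 2 \cdot \frac{1}{15} \left(-1272\right) = \frac{4}{15} \left(-1272\right) = - \frac{1696}{5} \approx -339.2$)
$\frac{1}{l + \left(P + U{\left(-468 \right)}\right)} = \frac{1}{467295 - \left(\frac{1696}{5} + \frac{1}{-1014 + 3 \left(-468\right)}\right)} = \frac{1}{467295 - \left(\frac{1696}{5} + \frac{1}{-1014 - 1404}\right)} = \frac{1}{467295 - \frac{4100923}{12090}} = \frac{1}{\frac{5645495627}{12090}} = \frac{12090}{5645495627}$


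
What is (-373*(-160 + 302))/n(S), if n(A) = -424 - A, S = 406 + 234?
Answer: 26483/532 ≈ 49.780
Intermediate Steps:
S = 640
(-373*(-160 + 302))/n(S) = (-373*(-160 + 302))/(-424 - 1*640) = (-373*142)/(-424 - 640) = -52966/(-1064) = -52966*(-1/1064) = 26483/532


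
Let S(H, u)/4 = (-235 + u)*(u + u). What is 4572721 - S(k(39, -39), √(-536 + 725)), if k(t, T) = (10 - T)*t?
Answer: 4571209 + 5640*√21 ≈ 4.5971e+6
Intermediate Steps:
k(t, T) = t*(10 - T)
S(H, u) = 8*u*(-235 + u) (S(H, u) = 4*((-235 + u)*(u + u)) = 4*((-235 + u)*(2*u)) = 4*(2*u*(-235 + u)) = 8*u*(-235 + u))
4572721 - S(k(39, -39), √(-536 + 725)) = 4572721 - 8*√(-536 + 725)*(-235 + √(-536 + 725)) = 4572721 - 8*√189*(-235 + √189) = 4572721 - 8*3*√21*(-235 + 3*√21) = 4572721 - 24*√21*(-235 + 3*√21)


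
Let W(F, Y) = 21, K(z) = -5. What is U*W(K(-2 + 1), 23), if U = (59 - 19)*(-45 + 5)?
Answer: -33600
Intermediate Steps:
U = -1600 (U = 40*(-40) = -1600)
U*W(K(-2 + 1), 23) = -1600*21 = -33600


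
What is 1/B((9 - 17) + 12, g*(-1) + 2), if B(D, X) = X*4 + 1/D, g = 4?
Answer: -4/31 ≈ -0.12903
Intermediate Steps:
B(D, X) = 1/D + 4*X (B(D, X) = 4*X + 1/D = 1/D + 4*X)
1/B((9 - 17) + 12, g*(-1) + 2) = 1/(1/((9 - 17) + 12) + 4*(4*(-1) + 2)) = 1/(1/(-8 + 12) + 4*(-4 + 2)) = 1/(1/4 + 4*(-2)) = 1/(¼ - 8) = 1/(-31/4) = -4/31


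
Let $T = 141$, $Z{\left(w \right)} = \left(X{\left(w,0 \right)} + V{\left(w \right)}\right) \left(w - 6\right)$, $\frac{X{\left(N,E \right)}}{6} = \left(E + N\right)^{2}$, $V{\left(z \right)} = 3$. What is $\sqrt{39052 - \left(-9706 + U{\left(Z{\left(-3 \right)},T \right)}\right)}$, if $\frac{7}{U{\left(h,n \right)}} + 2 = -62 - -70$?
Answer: $\frac{\sqrt{1755246}}{6} \approx 220.81$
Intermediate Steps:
$X{\left(N,E \right)} = 6 \left(E + N\right)^{2}$
$Z{\left(w \right)} = \left(-6 + w\right) \left(3 + 6 w^{2}\right)$ ($Z{\left(w \right)} = \left(6 \left(0 + w\right)^{2} + 3\right) \left(w - 6\right) = \left(6 w^{2} + 3\right) \left(-6 + w\right) = \left(3 + 6 w^{2}\right) \left(-6 + w\right) = \left(-6 + w\right) \left(3 + 6 w^{2}\right)$)
$U{\left(h,n \right)} = \frac{7}{6}$ ($U{\left(h,n \right)} = \frac{7}{-2 - -8} = \frac{7}{-2 + \left(-62 + 70\right)} = \frac{7}{-2 + 8} = \frac{7}{6}$)
$\sqrt{39052 - \left(-9706 + U{\left(Z{\left(-3 \right)},T \right)}\right)} = \sqrt{39052 + \left(9706 - \frac{7}{6}\right)} = \sqrt{39052 + \frac{58229}{6}} = \sqrt{\frac{292541}{6}} = \frac{\sqrt{1755246}}{6}$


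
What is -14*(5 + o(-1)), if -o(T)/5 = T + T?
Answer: -210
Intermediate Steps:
o(T) = -10*T (o(T) = -5*(T + T) = -10*T)
-14*(5 + o(-1)) = -14*(5 - 10*(-1)) = -14*(5 + 10) = -14*15 = -210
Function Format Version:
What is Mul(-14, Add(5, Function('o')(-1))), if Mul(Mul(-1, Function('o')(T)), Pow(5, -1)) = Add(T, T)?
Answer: -210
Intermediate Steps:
Function('o')(T) = Mul(-10, T) (Function('o')(T) = Mul(-5, Add(T, T)) = Mul(-5, Mul(2, T)) = Mul(-10, T))
Mul(-14, Add(5, Function('o')(-1))) = Mul(-14, Add(5, Mul(-10, -1))) = Mul(-14, Add(5, 10)) = Mul(-14, 15) = -210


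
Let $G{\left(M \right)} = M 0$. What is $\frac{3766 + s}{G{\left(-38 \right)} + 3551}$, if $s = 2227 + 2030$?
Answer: $\frac{8023}{3551} \approx 2.2594$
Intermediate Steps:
$G{\left(M \right)} = 0$
$s = 4257$
$\frac{3766 + s}{G{\left(-38 \right)} + 3551} = \frac{3766 + 4257}{0 + 3551} = \frac{8023}{3551}$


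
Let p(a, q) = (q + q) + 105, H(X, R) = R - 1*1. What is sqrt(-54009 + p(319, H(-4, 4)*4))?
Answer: 2*I*sqrt(13470) ≈ 232.12*I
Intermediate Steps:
H(X, R) = -1 + R (H(X, R) = R - 1 = -1 + R)
p(a, q) = 105 + 2*q (p(a, q) = 2*q + 105 = 105 + 2*q)
sqrt(-54009 + p(319, H(-4, 4)*4)) = sqrt(-54009 + (105 + 2*((-1 + 4)*4))) = sqrt(-54009 + (105 + 2*(3*4))) = sqrt(-54009 + (105 + 2*12)) = sqrt(-54009 + (105 + 24)) = sqrt(-54009 + 129) = sqrt(-53880) = 2*I*sqrt(13470)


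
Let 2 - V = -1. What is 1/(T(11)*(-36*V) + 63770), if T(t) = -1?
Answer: 1/63878 ≈ 1.5655e-5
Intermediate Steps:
V = 3 (V = 2 - 1*(-1) = 2 + 1 = 3)
1/(T(11)*(-36*V) + 63770) = 1/(-(-36)*3 + 63770) = 1/(-1*(-108) + 63770) = 1/(108 + 63770) = 1/63878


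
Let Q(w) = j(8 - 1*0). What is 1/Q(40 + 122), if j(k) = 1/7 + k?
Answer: 7/57 ≈ 0.12281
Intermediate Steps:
j(k) = 1/7 + k
Q(w) = 57/7 (Q(w) = 1/7 + (8 - 1*0) = 1/7 + (8 + 0) = 1/7 + 8 = 57/7)
1/Q(40 + 122) = 1/(57/7) = 7/57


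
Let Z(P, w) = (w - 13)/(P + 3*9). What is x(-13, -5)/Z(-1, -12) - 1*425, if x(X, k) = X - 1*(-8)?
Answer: -2099/5 ≈ -419.80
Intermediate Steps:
x(X, k) = 8 + X (x(X, k) = X + 8 = 8 + X)
Z(P, w) = (-13 + w)/(27 + P) (Z(P, w) = (-13 + w)/(P + 27) = (-13 + w)/(27 + P))
x(-13, -5)/Z(-1, -12) - 1*425 = (8 - 13)/(((-13 - 12)/(27 - 1))) - 1*425 = -5/(-25/26) - 425 = -5*(-26/25) - 425 = 26/5 - 425 = -2099/5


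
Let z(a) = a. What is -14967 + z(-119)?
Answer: -15086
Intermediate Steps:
-14967 + z(-119) = -14967 - 119 = -15086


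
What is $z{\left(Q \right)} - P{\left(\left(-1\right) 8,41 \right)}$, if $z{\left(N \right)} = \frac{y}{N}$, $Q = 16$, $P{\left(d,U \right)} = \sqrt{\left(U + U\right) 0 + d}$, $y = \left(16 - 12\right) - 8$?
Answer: $- \frac{1}{4} - 2 i \sqrt{2} \approx -0.25 - 2.8284 i$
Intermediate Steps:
$y = -4$ ($y = 4 - 8 = -4$)
$P{\left(d,U \right)} = \sqrt{d}$ ($P{\left(d,U \right)} = \sqrt{2 U 0 + d} = \sqrt{0 + d} = \sqrt{d}$)
$z{\left(N \right)} = - \frac{4}{N}$
$z{\left(Q \right)} - P{\left(\left(-1\right) 8,41 \right)} = - \frac{4}{16} - \sqrt{\left(-1\right) 8} = \left(-4\right) \frac{1}{16} - \sqrt{-8} = - \frac{1}{4} - 2 i \sqrt{2}$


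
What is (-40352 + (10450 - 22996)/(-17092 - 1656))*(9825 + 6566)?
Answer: -6199951069625/9374 ≈ -6.6140e+8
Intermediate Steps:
(-40352 + (10450 - 22996)/(-17092 - 1656))*(9825 + 6566) = (-40352 - 12546/(-18748))*16391 = (-40352 - 12546*(-1/18748))*16391 = (-40352 + 6273/9374)*16391 = -378253375/9374*16391 = -6199951069625/9374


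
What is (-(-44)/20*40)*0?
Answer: 0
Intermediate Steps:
(-(-44)/20*40)*0 = (-4*(-11/20)*40)*0 = ((11/5)*40)*0 = 88*0 = 0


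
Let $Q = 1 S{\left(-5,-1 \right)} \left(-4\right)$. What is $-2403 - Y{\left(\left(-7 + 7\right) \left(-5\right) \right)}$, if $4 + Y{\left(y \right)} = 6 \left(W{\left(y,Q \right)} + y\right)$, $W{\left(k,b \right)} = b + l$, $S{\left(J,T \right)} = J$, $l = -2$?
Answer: $-2507$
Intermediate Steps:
$Q = 20$ ($Q = 1 \left(-5\right) \left(-4\right) = \left(-5\right) \left(-4\right) = 20$)
$W{\left(k,b \right)} = -2 + b$ ($W{\left(k,b \right)} = b - 2 = -2 + b$)
$Y{\left(y \right)} = 104 + 6 y$ ($Y{\left(y \right)} = -4 + 6 \left(\left(-2 + 20\right) + y\right) = -4 + 6 \left(18 + y\right) = -4 + \left(108 + 6 y\right) = 104 + 6 y$)
$-2403 - Y{\left(\left(-7 + 7\right) \left(-5\right) \right)} = -2403 - \left(104 + 6 \left(-7 + 7\right) \left(-5\right)\right) = -2403 - \left(104 + 6 \cdot 0 \left(-5\right)\right) = -2403 - \left(104 + 6 \cdot 0\right) = -2403 - \left(104 + 0\right) = -2403 - 104 = -2507$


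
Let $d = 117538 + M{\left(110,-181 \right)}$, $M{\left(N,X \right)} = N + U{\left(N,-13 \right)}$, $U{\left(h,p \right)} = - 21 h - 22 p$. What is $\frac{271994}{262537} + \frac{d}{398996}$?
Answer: $\frac{34720024028}{26187803213} \approx 1.3258$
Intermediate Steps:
$U{\left(h,p \right)} = - 22 p - 21 h$
$M{\left(N,X \right)} = 286 - 20 N$ ($M{\left(N,X \right)} = N - \left(-286 + 21 N\right) = 286 - 20 N$)
$d = 115624$ ($d = 117538 + \left(286 - 2200\right) = 117538 - 1914 = 115624$)
$\frac{271994}{262537} + \frac{d}{398996} = \frac{271994}{262537} + \frac{115624}{398996} = 271994 \cdot \frac{1}{262537} + 115624 \cdot \frac{1}{398996} = \frac{271994}{262537} + \frac{28906}{99749} = \frac{34720024028}{26187803213}$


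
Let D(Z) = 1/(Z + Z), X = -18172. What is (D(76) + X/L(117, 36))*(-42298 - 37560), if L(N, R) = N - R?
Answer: 110286413527/6156 ≈ 1.7915e+7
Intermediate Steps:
D(Z) = 1/(2*Z)
(D(76) + X/L(117, 36))*(-42298 - 37560) = ((1/2)/76 - 18172/(117 - 1*36))*(-42298 - 37560) = ((1/2)*(1/76) - 18172/(117 - 36))*(-79858) = (1/152 - 18172/81)*(-79858) = -2762063/12312*(-79858) = 110286413527/6156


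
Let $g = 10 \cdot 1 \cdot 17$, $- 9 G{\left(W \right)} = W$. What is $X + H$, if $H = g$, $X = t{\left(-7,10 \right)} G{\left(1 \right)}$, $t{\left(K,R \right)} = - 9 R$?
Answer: $180$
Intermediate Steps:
$G{\left(W \right)} = - \frac{W}{9}$
$g = 170$ ($g = 10 \cdot 17 = 170$)
$X = 10$ ($X = \left(-9\right) 10 \left(\left(- \frac{1}{9}\right) 1\right) = \left(-90\right) \left(- \frac{1}{9}\right) = 10$)
$H = 170$
$X + H = 10 + 170 = 180$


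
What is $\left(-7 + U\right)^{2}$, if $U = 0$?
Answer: $49$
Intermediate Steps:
$\left(-7 + U\right)^{2} = \left(-7 + 0\right)^{2} = \left(-7\right)^{2} = 49$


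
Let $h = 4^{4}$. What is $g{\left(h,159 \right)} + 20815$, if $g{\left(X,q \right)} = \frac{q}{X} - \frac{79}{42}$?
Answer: $\frac{111894667}{5376} \approx 20814.0$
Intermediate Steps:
$h = 256$
$g{\left(X,q \right)} = - \frac{79}{42} + \frac{q}{X}$ ($g{\left(X,q \right)} = \frac{q}{X} - \frac{79}{42} = - \frac{79}{42} + \frac{q}{X}$)
$g{\left(h,159 \right)} + 20815 = \left(- \frac{79}{42} + \frac{159}{256}\right) + 20815 = - \frac{6773}{5376} + 20815 = \frac{111894667}{5376}$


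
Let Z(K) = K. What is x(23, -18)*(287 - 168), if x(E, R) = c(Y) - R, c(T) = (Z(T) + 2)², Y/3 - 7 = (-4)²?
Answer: 602021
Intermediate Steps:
Y = 69 (Y = 21 + 3*(-4)² = 21 + 3*16 = 21 + 48 = 69)
c(T) = (2 + T)² (c(T) = (T + 2)² = (2 + T)²)
x(E, R) = 5041 - R (x(E, R) = (2 + 69)² - R = 71² - R = 5041 - R)
x(23, -18)*(287 - 168) = (5041 - 1*(-18))*(287 - 168) = (5041 + 18)*119 = 5059*119 = 602021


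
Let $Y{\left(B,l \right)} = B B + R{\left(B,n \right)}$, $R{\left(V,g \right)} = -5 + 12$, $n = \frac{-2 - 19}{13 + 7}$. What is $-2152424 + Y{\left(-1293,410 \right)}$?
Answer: $-480568$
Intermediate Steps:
$n = - \frac{21}{20} \approx -1.05$
$R{\left(V,g \right)} = 7$
$Y{\left(B,l \right)} = 7 + B^{2}$ ($Y{\left(B,l \right)} = B B + 7 = B^{2} + 7 = 7 + B^{2}$)
$-2152424 + Y{\left(-1293,410 \right)} = -2152424 + \left(7 + \left(-1293\right)^{2}\right) = -2152424 + \left(7 + 1671849\right) = -2152424 + 1671856 = -480568$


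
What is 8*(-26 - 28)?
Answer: -432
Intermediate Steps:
8*(-26 - 28) = 8*(-54) = -432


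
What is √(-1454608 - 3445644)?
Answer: 2*I*√1225063 ≈ 2213.7*I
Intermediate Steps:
√(-1454608 - 3445644) = √(-4900252) = 2*I*√1225063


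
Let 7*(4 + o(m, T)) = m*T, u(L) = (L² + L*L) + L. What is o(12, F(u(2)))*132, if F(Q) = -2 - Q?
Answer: -22704/7 ≈ -3243.4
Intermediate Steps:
u(L) = L + 2*L² (u(L) = (L² + L²) + L = 2*L² + L = L + 2*L²)
o(m, T) = -4 + T*m/7 (o(m, T) = -4 + (m*T)/7 = -4 + (T*m)/7 = -4 + T*m/7)
o(12, F(u(2)))*132 = (-4 + (⅐)*(-2 - 2*(1 + 2*2))*12)*132 = (-4 + (⅐)*(-2 - 2*(1 + 4))*12)*132 = (-4 + (⅐)*(-2 - 2*5)*12)*132 = (-4 + (⅐)*(-2 - 1*10)*12)*132 = (-4 + (⅐)*(-2 - 10)*12)*132 = (-4 + (⅐)*(-12)*12)*132 = (-4 - 144/7)*132 = -172/7*132 = -22704/7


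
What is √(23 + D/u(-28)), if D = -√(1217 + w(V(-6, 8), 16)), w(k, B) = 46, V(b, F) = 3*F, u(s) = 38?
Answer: √(33212 - 38*√1263)/38 ≈ 4.6973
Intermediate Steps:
D = -√1263 (D = -√(1217 + 46) = -√1263 ≈ -35.539)
√(23 + D/u(-28)) = √(23 - √1263/38)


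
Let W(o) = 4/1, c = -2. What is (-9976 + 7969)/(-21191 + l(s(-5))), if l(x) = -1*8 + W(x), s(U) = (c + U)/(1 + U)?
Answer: 223/2355 ≈ 0.094692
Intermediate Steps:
W(o) = 4 (W(o) = 4*1 = 4)
s(U) = (-2 + U)/(1 + U)
l(x) = -4 (l(x) = -1*8 + 4 = -8 + 4 = -4)
(-9976 + 7969)/(-21191 + l(s(-5))) = (-9976 + 7969)/(-21191 - 4) = -2007/(-21195) = -2007*(-1/21195) = 223/2355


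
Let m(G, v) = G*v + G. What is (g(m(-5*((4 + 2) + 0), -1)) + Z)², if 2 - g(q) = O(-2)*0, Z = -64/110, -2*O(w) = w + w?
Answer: 6084/3025 ≈ 2.0112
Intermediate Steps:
O(w) = -w (O(w) = -(w + w)/2 = -w)
Z = -32/55 (Z = -64*1/110 = -32/55 ≈ -0.58182)
m(G, v) = G + G*v
g(q) = 2 (g(q) = 2 - (-1*(-2))*0 = 2 - 2*0 = 2 - 1*0 = 2 + 0 = 2)
(g(m(-5*((4 + 2) + 0), -1)) + Z)² = (2 - 32/55)² = (78/55)² = 6084/3025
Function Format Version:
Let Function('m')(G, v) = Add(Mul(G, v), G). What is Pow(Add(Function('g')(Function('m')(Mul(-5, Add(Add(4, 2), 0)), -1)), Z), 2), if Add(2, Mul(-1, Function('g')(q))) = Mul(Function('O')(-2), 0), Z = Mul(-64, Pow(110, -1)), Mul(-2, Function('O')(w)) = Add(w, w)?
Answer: Rational(6084, 3025) ≈ 2.0112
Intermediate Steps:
Function('O')(w) = Mul(-1, w) (Function('O')(w) = Mul(Rational(-1, 2), Add(w, w)) = Mul(Rational(-1, 2), Mul(2, w)) = Mul(-1, w))
Z = Rational(-32, 55) (Z = Mul(-64, Rational(1, 110)) = Rational(-32, 55) ≈ -0.58182)
Function('m')(G, v) = Add(G, Mul(G, v))
Function('g')(q) = 2 (Function('g')(q) = Add(2, Mul(-1, Mul(Mul(-1, -2), 0))) = Add(2, Mul(-1, Mul(2, 0))) = Add(2, Mul(-1, 0)) = Add(2, 0) = 2)
Pow(Add(Function('g')(Function('m')(Mul(-5, Add(Add(4, 2), 0)), -1)), Z), 2) = Pow(Add(2, Rational(-32, 55)), 2) = Pow(Rational(78, 55), 2) = Rational(6084, 3025)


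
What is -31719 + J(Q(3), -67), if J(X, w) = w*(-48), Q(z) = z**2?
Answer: -28503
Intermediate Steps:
J(X, w) = -48*w
-31719 + J(Q(3), -67) = -31719 - 48*(-67) = -31719 + 3216 = -28503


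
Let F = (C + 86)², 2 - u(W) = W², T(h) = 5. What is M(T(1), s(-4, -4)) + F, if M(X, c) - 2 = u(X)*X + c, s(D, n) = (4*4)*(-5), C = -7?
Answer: 6048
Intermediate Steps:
s(D, n) = -80 (s(D, n) = 16*(-5) = -80)
u(W) = 2 - W²
M(X, c) = 2 + c + X*(2 - X²) (M(X, c) = 2 + ((2 - X²)*X + c) = 2 + (X*(2 - X²) + c) = 2 + (c + X*(2 - X²)) = 2 + c + X*(2 - X²))
F = 6241 (F = (-7 + 86)² = 79² = 6241)
M(T(1), s(-4, -4)) + F = (2 - 80 - 1*5*(-2 + 5²)) + 6241 = (2 - 80 - 1*5*(-2 + 25)) + 6241 = (2 - 80 - 1*5*23) + 6241 = (2 - 80 - 115) + 6241 = -193 + 6241 = 6048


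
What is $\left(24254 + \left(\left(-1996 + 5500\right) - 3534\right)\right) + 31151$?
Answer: $55375$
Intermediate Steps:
$\left(24254 + \left(\left(-1996 + 5500\right) - 3534\right)\right) + 31151 = \left(24254 + \left(3504 - 3534\right)\right) + 31151 = \left(24254 - 30\right) + 31151 = 24224 + 31151 = 55375$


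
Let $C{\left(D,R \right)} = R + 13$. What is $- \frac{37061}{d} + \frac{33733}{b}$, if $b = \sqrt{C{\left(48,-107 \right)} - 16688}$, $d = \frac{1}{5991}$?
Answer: $-222032451 - \frac{33733 i \sqrt{16782}}{16782} \approx -2.2203 \cdot 10^{8} - 260.4 i$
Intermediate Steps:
$C{\left(D,R \right)} = 13 + R$
$d = \frac{1}{5991} \approx 0.00016692$
$b = i \sqrt{16782}$ ($b = \sqrt{\left(13 - 107\right) - 16688} = \sqrt{-94 - 16688} = \sqrt{-16782} = i \sqrt{16782} \approx 129.55 i$)
$- \frac{37061}{d} + \frac{33733}{b} = - 37061 \frac{1}{\frac{1}{5991}} + \frac{33733}{i \sqrt{16782}} = \left(-37061\right) 5991 + 33733 \left(- \frac{i \sqrt{16782}}{16782}\right) = -222032451 - \frac{33733 i \sqrt{16782}}{16782}$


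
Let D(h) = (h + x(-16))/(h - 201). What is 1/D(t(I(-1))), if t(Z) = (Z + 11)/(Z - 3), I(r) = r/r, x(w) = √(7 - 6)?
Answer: 207/5 ≈ 41.400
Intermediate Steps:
x(w) = 1 (x(w) = √1 = 1)
I(r) = 1
t(Z) = (11 + Z)/(-3 + Z)
D(h) = (1 + h)/(-201 + h) (D(h) = (h + 1)/(h - 201) = (1 + h)/(-201 + h))
1/D(t(I(-1))) = 1/((1 + (11 + 1)/(-3 + 1))/(-201 + (11 + 1)/(-3 + 1))) = 1/((1 + 12/(-2))/(-201 + 12/(-2))) = 1/((1 - ½*12)/(-201 - ½*12)) = 1/((1 - 6)/(-201 - 6)) = 1/(-5/(-207)) = 1/(-1/207*(-5)) = 1/(5/207) = 207/5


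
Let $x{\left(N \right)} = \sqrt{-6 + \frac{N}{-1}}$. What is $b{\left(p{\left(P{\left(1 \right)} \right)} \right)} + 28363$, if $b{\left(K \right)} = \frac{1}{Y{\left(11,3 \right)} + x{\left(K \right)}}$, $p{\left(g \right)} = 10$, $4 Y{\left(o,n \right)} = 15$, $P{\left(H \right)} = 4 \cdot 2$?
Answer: $\frac{13642663}{481} - \frac{64 i}{481} \approx 28363.0 - 0.13306 i$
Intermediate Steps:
$P{\left(H \right)} = 8$
$Y{\left(o,n \right)} = \frac{15}{4}$ ($Y{\left(o,n \right)} = \frac{1}{4} \cdot 15 = \frac{15}{4}$)
$x{\left(N \right)} = \sqrt{-6 - N}$ ($x{\left(N \right)} = \sqrt{-6 + N \left(-1\right)} = \sqrt{-6 - N}$)
$b{\left(K \right)} = \frac{1}{\frac{15}{4} + \sqrt{-6 - K}}$
$b{\left(p{\left(P{\left(1 \right)} \right)} \right)} + 28363 = \frac{4}{15 + 4 \sqrt{-6 - 10}} + 28363 = \frac{4}{15 + 4 \sqrt{-16}} + 28363 = \frac{4}{15 + 4 \cdot 4 i} + 28363 = \frac{4}{15 + 16 i} + 28363 = 4 \frac{15 - 16 i}{481} + 28363 = \frac{4 \left(15 - 16 i\right)}{481} + 28363 = 28363 + \frac{4 \left(15 - 16 i\right)}{481}$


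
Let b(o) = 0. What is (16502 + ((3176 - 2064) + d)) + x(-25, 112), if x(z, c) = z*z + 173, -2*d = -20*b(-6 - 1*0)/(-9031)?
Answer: 18412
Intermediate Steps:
d = 0 (d = -(-20*0)/(2*(-9031)) = -0*(-1)/9031 = -½*0 = 0)
x(z, c) = 173 + z² (x(z, c) = z² + 173 = 173 + z²)
(16502 + ((3176 - 2064) + d)) + x(-25, 112) = (16502 + ((3176 - 2064) + 0)) + (173 + (-25)²) = (16502 + (1112 + 0)) + (173 + 625) = (16502 + 1112) + 798 = 17614 + 798 = 18412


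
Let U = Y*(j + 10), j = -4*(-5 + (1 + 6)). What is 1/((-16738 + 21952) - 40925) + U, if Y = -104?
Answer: -7427889/35711 ≈ -208.00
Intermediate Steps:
j = -8 (j = -4*(-5 + 7) = -4*2 = -8)
U = -208 (U = -104*(-8 + 10) = -104*2 = -208)
1/((-16738 + 21952) - 40925) + U = 1/((-16738 + 21952) - 40925) - 208 = 1/(5214 - 40925) - 208 = 1/(-35711) - 208 = -1/35711 - 208 = -7427889/35711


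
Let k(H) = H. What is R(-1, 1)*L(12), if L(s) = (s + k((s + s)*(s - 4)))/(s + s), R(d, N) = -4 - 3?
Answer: -119/2 ≈ -59.500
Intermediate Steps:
R(d, N) = -7
L(s) = (s + 2*s*(-4 + s))/(2*s) (L(s) = (s + (s + s)*(s - 4))/(s + s) = (s + (2*s)*(-4 + s))/((2*s)) = (s + 2*s*(-4 + s))*(1/(2*s)) = (s + 2*s*(-4 + s))/(2*s))
R(-1, 1)*L(12) = -7*(-7/2 + 12) = -7*17/2 = -119/2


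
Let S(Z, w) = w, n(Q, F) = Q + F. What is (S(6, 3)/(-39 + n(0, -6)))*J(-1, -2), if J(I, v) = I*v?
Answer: -2/15 ≈ -0.13333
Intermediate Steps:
n(Q, F) = F + Q
(S(6, 3)/(-39 + n(0, -6)))*J(-1, -2) = (3/(-39 + (-6 + 0)))*(-1*(-2)) = (3/(-39 - 6))*2 = (3/(-45))*2 = -1/45*3*2 = -1/15*2 = -2/15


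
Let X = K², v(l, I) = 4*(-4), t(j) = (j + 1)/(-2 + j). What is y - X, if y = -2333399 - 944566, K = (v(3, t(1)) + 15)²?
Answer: -3277966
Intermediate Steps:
t(j) = (1 + j)/(-2 + j)
v(l, I) = -16
K = 1 (K = (-16 + 15)² = (-1)² = 1)
y = -3277965
X = 1 (X = 1² = 1)
y - X = -3277965 - 1*1 = -3277965 - 1 = -3277966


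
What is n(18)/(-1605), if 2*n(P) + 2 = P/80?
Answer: 71/128400 ≈ 0.00055296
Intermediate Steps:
n(P) = -1 + P/160 (n(P) = -1 + (P/80)/2 = -1 + P/160)
n(18)/(-1605) = (-1 + (1/160)*18)/(-1605) = (-1 + 9/80)*(-1/1605) = -71/80*(-1/1605) = 71/128400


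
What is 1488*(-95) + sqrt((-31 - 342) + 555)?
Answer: -141360 + sqrt(182) ≈ -1.4135e+5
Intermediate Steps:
1488*(-95) + sqrt((-31 - 342) + 555) = -141360 + sqrt(-373 + 555) = -141360 + sqrt(182)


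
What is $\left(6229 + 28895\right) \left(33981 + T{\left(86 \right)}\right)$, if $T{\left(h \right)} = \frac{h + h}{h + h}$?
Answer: $1193583768$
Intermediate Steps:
$T{\left(h \right)} = 1$ ($T{\left(h \right)} = \frac{2 h}{2 h} = 2 h \frac{1}{2 h} = 1$)
$\left(6229 + 28895\right) \left(33981 + T{\left(86 \right)}\right) = \left(6229 + 28895\right) \left(33981 + 1\right) = 35124 \cdot 33982 = 1193583768$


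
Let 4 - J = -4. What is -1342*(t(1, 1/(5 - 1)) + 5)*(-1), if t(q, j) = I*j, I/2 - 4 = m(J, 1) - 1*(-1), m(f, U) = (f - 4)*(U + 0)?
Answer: 12749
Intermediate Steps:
J = 8 (J = 4 - 1*(-4) = 4 + 4 = 8)
m(f, U) = U*(-4 + f) (m(f, U) = (-4 + f)*U = U*(-4 + f))
I = 18 (I = 8 + 2*(1*(-4 + 8) - 1*(-1)) = 8 + 2*(1*4 + 1) = 8 + 2*(4 + 1) = 8 + 2*5 = 8 + 10 = 18)
t(q, j) = 18*j
-1342*(t(1, 1/(5 - 1)) + 5)*(-1) = -1342*(18/(5 - 1) + 5)*(-1) = -1342*(18/4 + 5)*(-1) = -1342*(18*(1/4) + 5)*(-1) = -1342*(9/2 + 5)*(-1) = -12749*(-1) = -1342*(-19/2) = 12749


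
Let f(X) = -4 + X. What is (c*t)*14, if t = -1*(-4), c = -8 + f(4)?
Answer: -448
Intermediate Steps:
c = -8 (c = -8 + (-4 + 4) = -8 + 0 = -8)
t = 4
(c*t)*14 = -8*4*14 = -32*14 = -448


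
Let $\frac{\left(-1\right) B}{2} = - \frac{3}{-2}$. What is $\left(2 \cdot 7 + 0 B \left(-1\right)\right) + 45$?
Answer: $59$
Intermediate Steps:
$B = -3$ ($B = - 2 \left(- \frac{3}{-2}\right) = - 2 \left(\left(-3\right) \left(- \frac{1}{2}\right)\right) = \left(-2\right) \frac{3}{2} = -3$)
$\left(2 \cdot 7 + 0 B \left(-1\right)\right) + 45 = \left(2 \cdot 7 + 0 \left(-3\right) \left(-1\right)\right) + 45 = \left(14 + 0 \left(-1\right)\right) + 45 = \left(14 + 0\right) + 45 = 14 + 45 = 59$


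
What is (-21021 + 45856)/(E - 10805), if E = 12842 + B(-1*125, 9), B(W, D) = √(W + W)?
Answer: 50588895/4149619 - 124175*I*√10/4149619 ≈ 12.191 - 0.094629*I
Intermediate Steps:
B(W, D) = √2*√W (B(W, D) = √(2*W) = √2*√W)
E = 12842 + 5*I*√10 (E = 12842 + √2*√(-1*125) = 12842 + √2*√(-125) = 12842 + √2*(5*I*√5) = 12842 + 5*I*√10 ≈ 12842.0 + 15.811*I)
(-21021 + 45856)/(E - 10805) = (-21021 + 45856)/((12842 + 5*I*√10) - 10805) = 24835/(2037 + 5*I*√10)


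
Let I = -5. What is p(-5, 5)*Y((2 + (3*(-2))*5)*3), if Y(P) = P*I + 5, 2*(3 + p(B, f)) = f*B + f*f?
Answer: -1275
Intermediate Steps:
p(B, f) = -3 + f²/2 + B*f/2 (p(B, f) = -3 + (f*B + f*f)/2 = -3 + (B*f + f²)/2 = -3 + (f² + B*f)/2 = -3 + (f²/2 + B*f/2) = -3 + f²/2 + B*f/2)
Y(P) = 5 - 5*P (Y(P) = P*(-5) + 5 = -5*P + 5 = 5 - 5*P)
p(-5, 5)*Y((2 + (3*(-2))*5)*3) = (-3 + (½)*5² + (½)*(-5)*5)*(5 - 5*(2 + (3*(-2))*5)*3) = (-3 + (½)*25 - 25/2)*(5 - 5*(2 - 6*5)*3) = (-3 + 25/2 - 25/2)*(5 - 5*(2 - 30)*3) = -3*(5 - (-140)*3) = -3*(5 - 5*(-84)) = -3*(5 + 420) = -3*425 = -1275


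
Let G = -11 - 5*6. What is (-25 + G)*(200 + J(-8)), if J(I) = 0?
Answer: -13200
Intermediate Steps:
G = -41 (G = -11 - 30 = -41)
(-25 + G)*(200 + J(-8)) = (-25 - 41)*(200 + 0) = -66*200 = -13200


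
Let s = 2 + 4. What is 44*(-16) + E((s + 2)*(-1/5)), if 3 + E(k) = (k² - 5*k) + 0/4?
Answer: -17411/25 ≈ -696.44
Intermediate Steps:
s = 6
E(k) = -3 + k² - 5*k (E(k) = -3 + ((k² - 5*k) + 0/4) = -3 + ((k² - 5*k) + 0*(¼)) = -3 + ((k² - 5*k) + 0) = -3 + (k² - 5*k) = -3 + k² - 5*k)
44*(-16) + E((s + 2)*(-1/5)) = 44*(-16) + (-3 + ((6 + 2)*(-1/5))² - 5*(6 + 2)*(-1/5)) = -704 + (-3 + (8*(-1*⅕))² - 40*(-1*⅕)) = -704 + (-3 + (8*(-⅕))² - 40*(-1)/5) = -704 + (-3 + (-8/5)² - 5*(-8/5)) = -704 + (-3 + 64/25 + 8) = -704 + 189/25 = -17411/25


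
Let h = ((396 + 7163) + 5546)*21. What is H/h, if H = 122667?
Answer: 40889/91735 ≈ 0.44573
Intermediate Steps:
h = 275205 (h = (7559 + 5546)*21 = 13105*21 = 275205)
H/h = 122667/275205 = 122667*(1/275205) = 40889/91735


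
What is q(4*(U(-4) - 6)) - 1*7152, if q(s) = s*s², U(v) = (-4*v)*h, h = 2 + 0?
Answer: 1117712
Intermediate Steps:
h = 2
U(v) = -8*v (U(v) = -4*v*2 = -8*v)
q(s) = s³
q(4*(U(-4) - 6)) - 1*7152 = (4*(-8*(-4) - 6))³ - 1*7152 = (4*(32 - 6))³ - 7152 = (4*26)³ - 7152 = 104³ - 7152 = 1124864 - 7152 = 1117712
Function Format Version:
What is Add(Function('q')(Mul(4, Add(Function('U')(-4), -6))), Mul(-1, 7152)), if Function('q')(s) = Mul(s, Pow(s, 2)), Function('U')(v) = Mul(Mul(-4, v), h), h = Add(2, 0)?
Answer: 1117712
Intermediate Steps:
h = 2
Function('U')(v) = Mul(-8, v) (Function('U')(v) = Mul(Mul(-4, v), 2) = Mul(-8, v))
Function('q')(s) = Pow(s, 3)
Add(Function('q')(Mul(4, Add(Function('U')(-4), -6))), Mul(-1, 7152)) = Add(Pow(Mul(4, Add(Mul(-8, -4), -6)), 3), Mul(-1, 7152)) = Add(Pow(Mul(4, Add(32, -6)), 3), -7152) = Add(Pow(Mul(4, 26), 3), -7152) = Add(Pow(104, 3), -7152) = Add(1124864, -7152) = 1117712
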